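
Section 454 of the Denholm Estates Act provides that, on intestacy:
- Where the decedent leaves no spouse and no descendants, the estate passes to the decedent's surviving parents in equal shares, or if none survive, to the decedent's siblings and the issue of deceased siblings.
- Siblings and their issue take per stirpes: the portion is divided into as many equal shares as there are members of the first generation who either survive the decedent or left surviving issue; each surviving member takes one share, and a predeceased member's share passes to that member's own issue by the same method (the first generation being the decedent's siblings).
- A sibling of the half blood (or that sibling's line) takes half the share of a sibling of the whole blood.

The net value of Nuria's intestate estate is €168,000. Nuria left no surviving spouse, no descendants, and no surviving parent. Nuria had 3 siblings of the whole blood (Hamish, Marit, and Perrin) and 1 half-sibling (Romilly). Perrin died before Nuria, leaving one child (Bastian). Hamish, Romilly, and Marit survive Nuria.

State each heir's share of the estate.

The entire €168,000 passes to the siblings and their issue.
Counting each half-blood sibling's line as half a unit, there are 7/2 units in €168,000, so one unit is €48,000. Whole-blood lines (Hamish, Marit, and Perrin) take €48,000 each; half-blood lines (Romilly) take €24,000 each.
Perrin's share (€48,000) passes entirely to Bastian.

Hamish: €48,000; Romilly: €24,000; Marit: €48,000; Bastian: €48,000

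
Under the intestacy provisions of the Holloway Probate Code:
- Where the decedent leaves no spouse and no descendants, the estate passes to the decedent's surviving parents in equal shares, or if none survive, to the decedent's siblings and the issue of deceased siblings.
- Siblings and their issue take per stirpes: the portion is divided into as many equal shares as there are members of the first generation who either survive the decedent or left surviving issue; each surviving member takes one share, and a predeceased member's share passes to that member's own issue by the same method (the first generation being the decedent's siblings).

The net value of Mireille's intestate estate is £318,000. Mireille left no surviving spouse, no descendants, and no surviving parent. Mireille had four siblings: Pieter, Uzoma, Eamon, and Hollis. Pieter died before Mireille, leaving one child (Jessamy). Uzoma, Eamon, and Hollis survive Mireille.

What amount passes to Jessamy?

The entire £318,000 passes to the siblings and their issue.
That amount (£318,000) is divided into 4 shares of £79,500: Uzoma, Eamon, and Hollis each take £79,500; Pieter's £79,500 share passes to Pieter's issue.
Pieter's share (£79,500) passes entirely to Jessamy.

Jessamy receives £79,500.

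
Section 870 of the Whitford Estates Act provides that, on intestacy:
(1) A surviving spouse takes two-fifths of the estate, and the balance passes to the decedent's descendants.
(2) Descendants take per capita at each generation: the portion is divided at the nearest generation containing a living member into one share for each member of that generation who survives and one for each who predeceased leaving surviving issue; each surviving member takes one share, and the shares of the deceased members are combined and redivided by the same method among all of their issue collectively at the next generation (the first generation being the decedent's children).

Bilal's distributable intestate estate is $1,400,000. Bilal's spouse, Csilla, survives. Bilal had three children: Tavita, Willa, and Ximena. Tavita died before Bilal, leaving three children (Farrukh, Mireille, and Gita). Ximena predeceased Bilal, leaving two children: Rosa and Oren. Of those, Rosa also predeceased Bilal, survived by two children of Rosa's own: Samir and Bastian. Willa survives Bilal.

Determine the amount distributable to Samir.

Csilla takes two-fifths of $1,400,000 = $560,000. The remaining $840,000 passes to the descendants.
The descendants' portion ($840,000) is divided at the children's generation into 3 shares of $280,000. Willa takes $280,000. The 2 shares of the deceased (Tavita and Ximena) are combined into a pool of $560,000.
That pool ($560,000) is divided at the grandchildren's generation into 5 shares of $112,000. Farrukh, Mireille, Gita, and Oren each take $112,000. The remaining share for the deceased Rosa ($112,000) is carried to the next generation.
That pool ($112,000) is divided at the great-grandchildren's generation equally among Samir and Bastian: $56,000 each.

Samir receives $56,000.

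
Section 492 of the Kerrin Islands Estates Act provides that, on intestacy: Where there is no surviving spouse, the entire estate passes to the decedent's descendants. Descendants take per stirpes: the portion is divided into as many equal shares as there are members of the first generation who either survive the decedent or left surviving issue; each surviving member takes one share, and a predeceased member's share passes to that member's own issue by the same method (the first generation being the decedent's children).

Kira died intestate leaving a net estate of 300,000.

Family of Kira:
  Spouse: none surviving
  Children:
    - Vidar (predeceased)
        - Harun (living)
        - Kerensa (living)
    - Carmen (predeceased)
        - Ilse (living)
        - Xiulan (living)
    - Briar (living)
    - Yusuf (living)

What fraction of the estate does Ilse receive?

Ilse receives 1/8 of the estate.

The entire 300,000 passes to the descendants.
That amount (300,000) is divided into 4 shares of 75,000: Briar and Yusuf each take 75,000; Vidar's 75,000 share passes to Vidar's issue; Carmen's 75,000 share passes to Carmen's issue.
Vidar's share (75,000) is divided into 2 shares of 37,500: Harun and Kerensa each take 37,500.
Carmen's share (75,000) is divided into 2 shares of 37,500: Ilse and Xiulan each take 37,500.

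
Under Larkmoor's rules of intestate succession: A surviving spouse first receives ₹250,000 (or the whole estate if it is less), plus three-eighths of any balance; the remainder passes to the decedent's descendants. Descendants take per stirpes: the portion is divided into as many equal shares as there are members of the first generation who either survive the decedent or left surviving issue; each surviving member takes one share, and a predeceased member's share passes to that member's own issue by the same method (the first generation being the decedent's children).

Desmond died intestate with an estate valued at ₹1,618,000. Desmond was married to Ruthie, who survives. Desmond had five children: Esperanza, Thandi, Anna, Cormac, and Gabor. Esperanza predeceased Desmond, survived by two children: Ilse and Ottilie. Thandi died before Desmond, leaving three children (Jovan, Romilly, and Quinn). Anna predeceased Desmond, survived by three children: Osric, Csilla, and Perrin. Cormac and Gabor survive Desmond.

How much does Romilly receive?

Ruthie first takes ₹250,000, leaving a balance of ₹1,368,000. Ruthie then takes three-eighths of the balance (₹513,000), for a total of ₹763,000. The remaining ₹855,000 passes to the descendants.
The descendants' portion (₹855,000) is divided into 5 shares of ₹171,000: Cormac and Gabor each take ₹171,000; Esperanza's ₹171,000 share passes to Esperanza's issue; Thandi's ₹171,000 share passes to Thandi's issue; Anna's ₹171,000 share passes to Anna's issue.
Esperanza's share (₹171,000) is divided into 2 shares of ₹85,500: Ilse and Ottilie each take ₹85,500.
Thandi's share (₹171,000) is divided into 3 shares of ₹57,000: Jovan, Romilly, and Quinn each take ₹57,000.
Anna's share (₹171,000) is divided into 3 shares of ₹57,000: Osric, Csilla, and Perrin each take ₹57,000.

Romilly receives ₹57,000.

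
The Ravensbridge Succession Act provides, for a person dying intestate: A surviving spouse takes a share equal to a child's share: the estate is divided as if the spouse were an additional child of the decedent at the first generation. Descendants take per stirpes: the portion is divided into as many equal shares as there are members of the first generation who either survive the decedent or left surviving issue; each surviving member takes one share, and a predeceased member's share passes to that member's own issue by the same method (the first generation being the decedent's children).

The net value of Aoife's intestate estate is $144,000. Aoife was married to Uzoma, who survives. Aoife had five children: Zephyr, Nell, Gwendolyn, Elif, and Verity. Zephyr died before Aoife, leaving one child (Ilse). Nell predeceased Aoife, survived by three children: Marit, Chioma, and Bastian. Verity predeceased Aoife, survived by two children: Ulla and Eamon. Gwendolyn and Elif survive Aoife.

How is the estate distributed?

The spouse counts as an additional share at the children's level, so there are 6 primary shares of $24,000. Uzoma takes one such share ($24,000).
The children's combined portion ($120,000) is divided into 5 shares of $24,000: Gwendolyn and Elif each take $24,000; Zephyr's $24,000 share passes to Zephyr's issue; Nell's $24,000 share passes to Nell's issue; Verity's $24,000 share passes to Verity's issue.
Zephyr's share ($24,000) passes entirely to Ilse.
Nell's share ($24,000) is divided into 3 shares of $8,000: Marit, Chioma, and Bastian each take $8,000.
Verity's share ($24,000) is divided into 2 shares of $12,000: Ulla and Eamon each take $12,000.

Uzoma: $24,000; Ilse: $24,000; Marit: $8,000; Chioma: $8,000; Bastian: $8,000; Gwendolyn: $24,000; Elif: $24,000; Ulla: $12,000; Eamon: $12,000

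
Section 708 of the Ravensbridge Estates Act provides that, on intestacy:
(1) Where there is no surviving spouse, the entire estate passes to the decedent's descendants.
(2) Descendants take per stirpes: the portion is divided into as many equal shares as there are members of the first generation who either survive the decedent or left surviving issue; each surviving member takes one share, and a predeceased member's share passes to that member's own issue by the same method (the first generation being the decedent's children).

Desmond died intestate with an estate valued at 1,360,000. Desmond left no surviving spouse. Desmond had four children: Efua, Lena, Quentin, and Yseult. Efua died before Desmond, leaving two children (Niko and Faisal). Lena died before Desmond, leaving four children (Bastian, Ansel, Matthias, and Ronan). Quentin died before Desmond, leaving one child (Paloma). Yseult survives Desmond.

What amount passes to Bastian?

The entire 1,360,000 passes to the descendants.
That amount (1,360,000) is divided into 4 shares of 340,000: Yseult takes 340,000; Efua's 340,000 share passes to Efua's issue; Lena's 340,000 share passes to Lena's issue; Quentin's 340,000 share passes to Quentin's issue.
Efua's share (340,000) is divided into 2 shares of 170,000: Niko and Faisal each take 170,000.
Lena's share (340,000) is divided into 4 shares of 85,000: Bastian, Ansel, Matthias, and Ronan each take 85,000.
Quentin's share (340,000) passes entirely to Paloma.

Bastian receives 85,000.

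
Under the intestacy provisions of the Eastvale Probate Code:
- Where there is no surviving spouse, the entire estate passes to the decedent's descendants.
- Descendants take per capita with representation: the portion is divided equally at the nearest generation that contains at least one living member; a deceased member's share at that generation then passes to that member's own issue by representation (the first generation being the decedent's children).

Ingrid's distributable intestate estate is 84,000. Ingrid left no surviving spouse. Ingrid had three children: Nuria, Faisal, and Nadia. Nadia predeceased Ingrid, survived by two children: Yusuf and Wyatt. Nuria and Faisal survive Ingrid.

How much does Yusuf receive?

Yusuf receives 14,000.

The entire 84,000 passes to the descendants.
That amount (84,000) is divided into 3 shares of 28,000: Nuria and Faisal each take 28,000; Nadia's 28,000 share passes to Nadia's issue.
Nadia's share (28,000) is divided into 2 shares of 14,000: Yusuf and Wyatt each take 14,000.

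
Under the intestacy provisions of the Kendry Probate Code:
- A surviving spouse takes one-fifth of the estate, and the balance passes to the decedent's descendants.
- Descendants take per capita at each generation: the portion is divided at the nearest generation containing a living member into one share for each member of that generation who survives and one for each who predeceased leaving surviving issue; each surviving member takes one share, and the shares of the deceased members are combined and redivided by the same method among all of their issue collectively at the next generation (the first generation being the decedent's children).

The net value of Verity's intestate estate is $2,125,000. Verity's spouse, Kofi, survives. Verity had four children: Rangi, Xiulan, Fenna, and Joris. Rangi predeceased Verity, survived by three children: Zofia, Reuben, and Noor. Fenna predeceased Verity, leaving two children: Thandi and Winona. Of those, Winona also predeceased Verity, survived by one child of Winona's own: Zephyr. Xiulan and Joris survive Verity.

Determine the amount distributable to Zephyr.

Zephyr receives $170,000.

Kofi takes one-fifth of $2,125,000 = $425,000. The remaining $1,700,000 passes to the descendants.
The descendants' portion ($1,700,000) is divided at the children's generation into 4 shares of $425,000. Xiulan and Joris each take $425,000. The 2 shares of the deceased (Rangi and Fenna) are combined into a pool of $850,000.
That pool ($850,000) is divided at the grandchildren's generation into 5 shares of $170,000. Zofia, Reuben, Noor, and Thandi each take $170,000. The remaining share for the deceased Winona ($170,000) is carried to the next generation.
That pool ($170,000) passes entirely to Zephyr, the sole taker at the great-grandchildren's generation.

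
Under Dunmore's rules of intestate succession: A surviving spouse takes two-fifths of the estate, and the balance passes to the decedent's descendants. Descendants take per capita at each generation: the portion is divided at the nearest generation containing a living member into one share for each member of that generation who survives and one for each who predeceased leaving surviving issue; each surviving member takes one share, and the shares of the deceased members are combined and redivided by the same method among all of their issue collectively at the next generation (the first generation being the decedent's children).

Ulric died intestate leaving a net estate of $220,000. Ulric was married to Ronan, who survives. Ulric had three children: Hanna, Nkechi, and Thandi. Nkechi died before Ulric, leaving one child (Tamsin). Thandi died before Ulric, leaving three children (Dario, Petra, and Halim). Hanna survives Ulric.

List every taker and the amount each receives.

Ronan: $88,000; Hanna: $44,000; Tamsin: $22,000; Dario: $22,000; Petra: $22,000; Halim: $22,000

Ronan takes two-fifths of $220,000 = $88,000. The remaining $132,000 passes to the descendants.
The descendants' portion ($132,000) is divided at the children's generation into 3 shares of $44,000. Hanna takes $44,000. The 2 shares of the deceased (Nkechi and Thandi) are combined into a pool of $88,000.
That pool ($88,000) is divided at the grandchildren's generation equally among Tamsin, Dario, Petra, and Halim: $22,000 each.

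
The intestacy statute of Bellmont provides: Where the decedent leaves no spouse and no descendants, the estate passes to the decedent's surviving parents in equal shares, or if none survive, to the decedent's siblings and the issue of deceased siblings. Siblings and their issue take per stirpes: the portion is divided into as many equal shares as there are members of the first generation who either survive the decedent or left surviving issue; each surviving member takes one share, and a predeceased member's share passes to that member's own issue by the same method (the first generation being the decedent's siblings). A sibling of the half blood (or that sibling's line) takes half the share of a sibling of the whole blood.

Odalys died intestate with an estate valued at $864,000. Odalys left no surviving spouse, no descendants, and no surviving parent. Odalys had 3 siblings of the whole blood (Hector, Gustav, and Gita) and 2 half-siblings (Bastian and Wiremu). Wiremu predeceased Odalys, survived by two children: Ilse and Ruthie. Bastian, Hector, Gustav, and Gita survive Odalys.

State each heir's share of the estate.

The entire $864,000 passes to the siblings and their issue.
Counting each half-blood sibling's line as half a unit, there are 4 units in $864,000, so one unit is $216,000. Whole-blood lines (Hector, Gustav, and Gita) take $216,000 each; half-blood lines (Bastian and Wiremu) take $108,000 each.
Wiremu's share ($108,000) is divided into 2 shares of $54,000: Ilse and Ruthie each take $54,000.

Bastian: $108,000; Hector: $216,000; Gustav: $216,000; Ilse: $54,000; Ruthie: $54,000; Gita: $216,000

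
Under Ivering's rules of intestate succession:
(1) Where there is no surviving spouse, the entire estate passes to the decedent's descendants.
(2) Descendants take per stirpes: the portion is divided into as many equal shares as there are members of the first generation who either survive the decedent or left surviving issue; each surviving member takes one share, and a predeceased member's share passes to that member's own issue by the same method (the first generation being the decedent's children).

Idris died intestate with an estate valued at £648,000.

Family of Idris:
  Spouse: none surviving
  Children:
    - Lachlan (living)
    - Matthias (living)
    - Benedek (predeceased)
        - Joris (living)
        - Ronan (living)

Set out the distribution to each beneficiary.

The entire £648,000 passes to the descendants.
That amount (£648,000) is divided into 3 shares of £216,000: Lachlan and Matthias each take £216,000; Benedek's £216,000 share passes to Benedek's issue.
Benedek's share (£216,000) is divided into 2 shares of £108,000: Joris and Ronan each take £108,000.

Lachlan: £216,000; Matthias: £216,000; Joris: £108,000; Ronan: £108,000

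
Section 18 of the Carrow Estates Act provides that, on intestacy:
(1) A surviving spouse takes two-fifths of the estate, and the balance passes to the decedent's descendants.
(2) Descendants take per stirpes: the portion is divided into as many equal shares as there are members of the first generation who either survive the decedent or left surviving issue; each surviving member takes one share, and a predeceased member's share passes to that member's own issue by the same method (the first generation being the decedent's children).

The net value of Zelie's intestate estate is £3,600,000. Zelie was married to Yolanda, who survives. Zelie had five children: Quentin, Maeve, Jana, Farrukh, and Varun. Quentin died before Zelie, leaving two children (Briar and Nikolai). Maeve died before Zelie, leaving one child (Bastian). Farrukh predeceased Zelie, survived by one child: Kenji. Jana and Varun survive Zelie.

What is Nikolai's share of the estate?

Nikolai receives £216,000.

Yolanda takes two-fifths of £3,600,000 = £1,440,000. The remaining £2,160,000 passes to the descendants.
The descendants' portion (£2,160,000) is divided into 5 shares of £432,000: Jana and Varun each take £432,000; Quentin's £432,000 share passes to Quentin's issue; Maeve's £432,000 share passes to Maeve's issue; Farrukh's £432,000 share passes to Farrukh's issue.
Quentin's share (£432,000) is divided into 2 shares of £216,000: Briar and Nikolai each take £216,000.
Maeve's share (£432,000) passes entirely to Bastian.
Farrukh's share (£432,000) passes entirely to Kenji.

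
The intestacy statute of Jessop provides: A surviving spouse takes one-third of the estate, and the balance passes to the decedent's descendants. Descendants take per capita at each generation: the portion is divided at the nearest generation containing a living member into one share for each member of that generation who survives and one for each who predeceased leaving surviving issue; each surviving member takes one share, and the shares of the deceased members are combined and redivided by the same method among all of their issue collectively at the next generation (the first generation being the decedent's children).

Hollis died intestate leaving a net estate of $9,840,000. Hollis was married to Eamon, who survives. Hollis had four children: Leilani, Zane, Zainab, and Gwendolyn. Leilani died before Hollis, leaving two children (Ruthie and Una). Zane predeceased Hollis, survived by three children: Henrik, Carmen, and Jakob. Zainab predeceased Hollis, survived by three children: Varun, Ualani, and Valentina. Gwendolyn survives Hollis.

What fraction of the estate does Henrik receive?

Henrik receives 1/16 of the estate.

Eamon takes one-third of $9,840,000 = $3,280,000. The remaining $6,560,000 passes to the descendants.
The descendants' portion ($6,560,000) is divided at the children's generation into 4 shares of $1,640,000. Gwendolyn takes $1,640,000. The 3 shares of the deceased (Leilani, Zane, and Zainab) are combined into a pool of $4,920,000.
That pool ($4,920,000) is divided at the grandchildren's generation equally among Ruthie, Una, Henrik, Carmen, Jakob, Varun, Ualani, and Valentina: $615,000 each.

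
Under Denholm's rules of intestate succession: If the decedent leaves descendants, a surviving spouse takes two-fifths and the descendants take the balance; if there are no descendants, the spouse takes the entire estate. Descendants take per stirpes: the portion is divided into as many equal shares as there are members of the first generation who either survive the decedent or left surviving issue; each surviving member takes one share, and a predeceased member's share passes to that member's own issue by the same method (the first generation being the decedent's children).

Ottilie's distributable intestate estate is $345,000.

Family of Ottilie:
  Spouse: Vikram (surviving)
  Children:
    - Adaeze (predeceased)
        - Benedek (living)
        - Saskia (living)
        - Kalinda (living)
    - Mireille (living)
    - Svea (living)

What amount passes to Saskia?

Saskia receives $23,000.

Vikram takes two-fifths of $345,000 = $138,000. The remaining $207,000 passes to the descendants.
The descendants' portion ($207,000) is divided into 3 shares of $69,000: Mireille and Svea each take $69,000; Adaeze's $69,000 share passes to Adaeze's issue.
Adaeze's share ($69,000) is divided into 3 shares of $23,000: Benedek, Saskia, and Kalinda each take $23,000.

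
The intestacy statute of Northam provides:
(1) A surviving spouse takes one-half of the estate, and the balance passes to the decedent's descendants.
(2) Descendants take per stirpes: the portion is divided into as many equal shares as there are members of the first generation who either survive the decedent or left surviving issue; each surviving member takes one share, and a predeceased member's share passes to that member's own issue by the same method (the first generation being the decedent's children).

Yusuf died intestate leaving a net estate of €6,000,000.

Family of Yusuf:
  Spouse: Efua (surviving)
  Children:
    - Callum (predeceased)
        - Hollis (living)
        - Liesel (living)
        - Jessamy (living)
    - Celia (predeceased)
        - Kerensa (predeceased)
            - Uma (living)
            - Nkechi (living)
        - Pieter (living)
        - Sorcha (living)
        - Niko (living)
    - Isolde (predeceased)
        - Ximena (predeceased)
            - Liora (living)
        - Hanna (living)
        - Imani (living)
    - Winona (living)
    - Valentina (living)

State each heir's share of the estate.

Efua takes one-half of €6,000,000 = €3,000,000. The remaining €3,000,000 passes to the descendants.
The descendants' portion (€3,000,000) is divided into 5 shares of €600,000: Winona and Valentina each take €600,000; Callum's €600,000 share passes to Callum's issue; Celia's €600,000 share passes to Celia's issue; Isolde's €600,000 share passes to Isolde's issue.
Callum's share (€600,000) is divided into 3 shares of €200,000: Hollis, Liesel, and Jessamy each take €200,000.
Celia's share (€600,000) is divided into 4 shares of €150,000: Pieter, Sorcha, and Niko each take €150,000; Kerensa's €150,000 share passes to Kerensa's issue.
Kerensa's share (€150,000) is divided into 2 shares of €75,000: Uma and Nkechi each take €75,000.
Isolde's share (€600,000) is divided into 3 shares of €200,000: Hanna and Imani each take €200,000; Ximena's €200,000 share passes to Ximena's issue.
Ximena's share (€200,000) passes entirely to Liora.

Efua: €3,000,000; Hollis: €200,000; Liesel: €200,000; Jessamy: €200,000; Uma: €75,000; Nkechi: €75,000; Pieter: €150,000; Sorcha: €150,000; Niko: €150,000; Liora: €200,000; Hanna: €200,000; Imani: €200,000; Winona: €600,000; Valentina: €600,000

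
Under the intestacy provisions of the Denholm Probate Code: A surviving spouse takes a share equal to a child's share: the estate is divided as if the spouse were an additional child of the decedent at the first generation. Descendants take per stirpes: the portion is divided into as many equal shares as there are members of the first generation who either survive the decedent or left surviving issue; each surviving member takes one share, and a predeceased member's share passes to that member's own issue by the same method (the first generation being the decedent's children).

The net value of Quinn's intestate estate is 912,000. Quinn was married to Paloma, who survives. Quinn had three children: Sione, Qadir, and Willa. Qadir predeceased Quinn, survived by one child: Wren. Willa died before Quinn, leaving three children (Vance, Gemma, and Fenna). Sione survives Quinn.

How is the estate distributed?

The spouse counts as an additional share at the children's level, so there are 4 primary shares of 228,000. Paloma takes one such share (228,000).
The children's combined portion (684,000) is divided into 3 shares of 228,000: Sione takes 228,000; Qadir's 228,000 share passes to Qadir's issue; Willa's 228,000 share passes to Willa's issue.
Qadir's share (228,000) passes entirely to Wren.
Willa's share (228,000) is divided into 3 shares of 76,000: Vance, Gemma, and Fenna each take 76,000.

Paloma: 228,000; Sione: 228,000; Wren: 228,000; Vance: 76,000; Gemma: 76,000; Fenna: 76,000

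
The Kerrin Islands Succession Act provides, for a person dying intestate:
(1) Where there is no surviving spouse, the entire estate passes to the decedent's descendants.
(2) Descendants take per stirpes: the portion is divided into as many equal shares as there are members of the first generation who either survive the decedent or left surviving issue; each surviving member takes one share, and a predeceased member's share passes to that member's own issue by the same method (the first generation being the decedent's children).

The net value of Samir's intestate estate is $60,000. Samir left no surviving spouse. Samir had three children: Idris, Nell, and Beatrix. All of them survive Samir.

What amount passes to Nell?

Nell receives $20,000.

The entire $60,000 passes to the descendants.
That amount ($60,000) is divided into 3 shares of $20,000: Idris, Nell, and Beatrix each take $20,000.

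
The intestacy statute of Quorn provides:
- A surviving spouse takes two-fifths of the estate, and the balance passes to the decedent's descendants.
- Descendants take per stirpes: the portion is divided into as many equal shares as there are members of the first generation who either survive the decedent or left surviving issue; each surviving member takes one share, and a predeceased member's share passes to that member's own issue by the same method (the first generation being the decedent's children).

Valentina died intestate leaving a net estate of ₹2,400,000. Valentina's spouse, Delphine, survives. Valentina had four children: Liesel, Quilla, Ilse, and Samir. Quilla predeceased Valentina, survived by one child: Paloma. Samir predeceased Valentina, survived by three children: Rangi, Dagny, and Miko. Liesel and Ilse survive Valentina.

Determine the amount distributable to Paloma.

Delphine takes two-fifths of ₹2,400,000 = ₹960,000. The remaining ₹1,440,000 passes to the descendants.
The descendants' portion (₹1,440,000) is divided into 4 shares of ₹360,000: Liesel and Ilse each take ₹360,000; Quilla's ₹360,000 share passes to Quilla's issue; Samir's ₹360,000 share passes to Samir's issue.
Quilla's share (₹360,000) passes entirely to Paloma.
Samir's share (₹360,000) is divided into 3 shares of ₹120,000: Rangi, Dagny, and Miko each take ₹120,000.

Paloma receives ₹360,000.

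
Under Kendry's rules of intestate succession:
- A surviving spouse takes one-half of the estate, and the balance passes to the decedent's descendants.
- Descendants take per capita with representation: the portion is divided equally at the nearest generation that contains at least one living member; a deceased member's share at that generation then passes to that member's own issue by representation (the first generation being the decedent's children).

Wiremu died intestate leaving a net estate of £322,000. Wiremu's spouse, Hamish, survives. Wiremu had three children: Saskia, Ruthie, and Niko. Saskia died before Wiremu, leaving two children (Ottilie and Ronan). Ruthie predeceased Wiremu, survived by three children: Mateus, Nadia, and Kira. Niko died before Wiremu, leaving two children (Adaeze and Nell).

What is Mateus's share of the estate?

Hamish takes one-half of £322,000 = £161,000. The remaining £161,000 passes to the descendants.
No child survives, so the initial division is made at the grandchildren's generation.
The descendants' portion (£161,000) is divided into 7 shares of £23,000: Ottilie, Ronan, Mateus, Nadia, Kira, Adaeze, and Nell each take £23,000.

Mateus receives £23,000.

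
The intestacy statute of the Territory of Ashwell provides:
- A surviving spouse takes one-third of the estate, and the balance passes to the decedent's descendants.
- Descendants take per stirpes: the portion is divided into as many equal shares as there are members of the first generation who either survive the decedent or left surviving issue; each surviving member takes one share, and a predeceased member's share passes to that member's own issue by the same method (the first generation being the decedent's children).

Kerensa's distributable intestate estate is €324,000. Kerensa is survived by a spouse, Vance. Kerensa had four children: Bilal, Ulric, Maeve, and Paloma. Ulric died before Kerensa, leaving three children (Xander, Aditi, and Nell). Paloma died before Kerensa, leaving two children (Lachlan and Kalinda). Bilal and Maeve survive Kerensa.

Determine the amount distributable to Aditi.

Aditi receives €18,000.

Vance takes one-third of €324,000 = €108,000. The remaining €216,000 passes to the descendants.
The descendants' portion (€216,000) is divided into 4 shares of €54,000: Bilal and Maeve each take €54,000; Ulric's €54,000 share passes to Ulric's issue; Paloma's €54,000 share passes to Paloma's issue.
Ulric's share (€54,000) is divided into 3 shares of €18,000: Xander, Aditi, and Nell each take €18,000.
Paloma's share (€54,000) is divided into 2 shares of €27,000: Lachlan and Kalinda each take €27,000.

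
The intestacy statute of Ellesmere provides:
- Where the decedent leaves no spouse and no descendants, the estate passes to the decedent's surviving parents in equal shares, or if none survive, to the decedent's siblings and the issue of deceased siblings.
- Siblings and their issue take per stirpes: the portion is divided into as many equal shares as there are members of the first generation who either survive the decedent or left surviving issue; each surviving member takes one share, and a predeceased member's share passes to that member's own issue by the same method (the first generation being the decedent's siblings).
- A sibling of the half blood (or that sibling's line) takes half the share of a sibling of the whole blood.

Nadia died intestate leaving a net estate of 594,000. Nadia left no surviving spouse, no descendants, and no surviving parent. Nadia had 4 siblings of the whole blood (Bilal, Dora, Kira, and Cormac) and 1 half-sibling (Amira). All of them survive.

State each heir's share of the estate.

The entire 594,000 passes to the siblings and their issue.
Counting each half-blood sibling's line as half a unit, there are 9/2 units in 594,000, so one unit is 132,000. Whole-blood lines (Bilal, Dora, Kira, and Cormac) take 132,000 each; half-blood lines (Amira) take 66,000 each.

Bilal: 132,000; Amira: 66,000; Dora: 132,000; Kira: 132,000; Cormac: 132,000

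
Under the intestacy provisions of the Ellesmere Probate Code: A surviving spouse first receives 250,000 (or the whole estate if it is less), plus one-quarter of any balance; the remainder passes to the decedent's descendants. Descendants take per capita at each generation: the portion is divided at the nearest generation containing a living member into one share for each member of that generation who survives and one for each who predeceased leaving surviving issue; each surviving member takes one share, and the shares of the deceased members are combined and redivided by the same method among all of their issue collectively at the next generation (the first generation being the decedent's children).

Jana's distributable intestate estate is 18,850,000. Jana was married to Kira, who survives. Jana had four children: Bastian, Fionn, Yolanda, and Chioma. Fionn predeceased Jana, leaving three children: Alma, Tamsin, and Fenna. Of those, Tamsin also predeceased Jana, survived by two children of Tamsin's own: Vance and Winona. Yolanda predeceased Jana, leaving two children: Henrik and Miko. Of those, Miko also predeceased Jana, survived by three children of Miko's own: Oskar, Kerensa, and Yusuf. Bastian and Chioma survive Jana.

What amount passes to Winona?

Winona receives 558,000.

Kira first takes 250,000, leaving a balance of 18,600,000. Kira then takes one-quarter of the balance (4,650,000), for a total of 4,900,000. The remaining 13,950,000 passes to the descendants.
The descendants' portion (13,950,000) is divided at the children's generation into 4 shares of 3,487,500. Bastian and Chioma each take 3,487,500. The 2 shares of the deceased (Fionn and Yolanda) are combined into a pool of 6,975,000.
That pool (6,975,000) is divided at the grandchildren's generation into 5 shares of 1,395,000. Alma, Fenna, and Henrik each take 1,395,000. The 2 shares of the deceased (Tamsin and Miko) are combined into a pool of 2,790,000.
That pool (2,790,000) is divided at the great-grandchildren's generation equally among Vance, Winona, Oskar, Kerensa, and Yusuf: 558,000 each.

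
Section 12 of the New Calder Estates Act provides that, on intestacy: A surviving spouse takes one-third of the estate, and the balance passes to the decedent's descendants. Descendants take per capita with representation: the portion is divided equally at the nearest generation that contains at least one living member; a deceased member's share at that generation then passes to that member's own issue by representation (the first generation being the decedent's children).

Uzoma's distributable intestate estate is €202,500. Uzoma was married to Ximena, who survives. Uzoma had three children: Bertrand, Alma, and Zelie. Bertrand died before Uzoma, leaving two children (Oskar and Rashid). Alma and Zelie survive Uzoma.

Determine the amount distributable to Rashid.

Rashid receives €22,500.

Ximena takes one-third of €202,500 = €67,500. The remaining €135,000 passes to the descendants.
The descendants' portion (€135,000) is divided into 3 shares of €45,000: Alma and Zelie each take €45,000; Bertrand's €45,000 share passes to Bertrand's issue.
Bertrand's share (€45,000) is divided into 2 shares of €22,500: Oskar and Rashid each take €22,500.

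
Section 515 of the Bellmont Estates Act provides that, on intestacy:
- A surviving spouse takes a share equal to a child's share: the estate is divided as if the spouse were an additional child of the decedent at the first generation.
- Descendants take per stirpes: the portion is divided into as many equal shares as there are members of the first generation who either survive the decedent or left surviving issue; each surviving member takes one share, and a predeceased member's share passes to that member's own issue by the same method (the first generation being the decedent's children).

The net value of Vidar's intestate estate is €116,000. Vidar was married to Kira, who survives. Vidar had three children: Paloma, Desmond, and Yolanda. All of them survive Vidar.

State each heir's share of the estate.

Kira: €29,000; Paloma: €29,000; Desmond: €29,000; Yolanda: €29,000

The spouse counts as an additional share at the children's level, so there are 4 primary shares of €29,000. Kira takes one such share (€29,000).
The children's combined portion (€87,000) is divided into 3 shares of €29,000: Paloma, Desmond, and Yolanda each take €29,000.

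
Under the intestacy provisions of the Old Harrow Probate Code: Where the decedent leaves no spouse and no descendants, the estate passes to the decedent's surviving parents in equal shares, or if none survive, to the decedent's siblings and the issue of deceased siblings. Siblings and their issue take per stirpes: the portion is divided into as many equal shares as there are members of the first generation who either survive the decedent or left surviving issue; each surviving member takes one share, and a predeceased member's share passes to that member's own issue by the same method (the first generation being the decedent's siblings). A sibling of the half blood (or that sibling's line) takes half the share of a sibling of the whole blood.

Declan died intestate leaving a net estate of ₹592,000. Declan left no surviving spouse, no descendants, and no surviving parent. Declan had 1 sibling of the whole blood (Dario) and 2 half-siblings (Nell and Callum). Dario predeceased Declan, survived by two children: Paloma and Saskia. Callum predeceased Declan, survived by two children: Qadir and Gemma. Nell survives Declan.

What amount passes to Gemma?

Gemma receives ₹74,000.

The entire ₹592,000 passes to the siblings and their issue.
Counting each half-blood sibling's line as half a unit, there are 2 units in ₹592,000, so one unit is ₹296,000. Whole-blood lines (Dario) take ₹296,000 each; half-blood lines (Nell and Callum) take ₹148,000 each.
Dario's share (₹296,000) is divided into 2 shares of ₹148,000: Paloma and Saskia each take ₹148,000.
Callum's share (₹148,000) is divided into 2 shares of ₹74,000: Qadir and Gemma each take ₹74,000.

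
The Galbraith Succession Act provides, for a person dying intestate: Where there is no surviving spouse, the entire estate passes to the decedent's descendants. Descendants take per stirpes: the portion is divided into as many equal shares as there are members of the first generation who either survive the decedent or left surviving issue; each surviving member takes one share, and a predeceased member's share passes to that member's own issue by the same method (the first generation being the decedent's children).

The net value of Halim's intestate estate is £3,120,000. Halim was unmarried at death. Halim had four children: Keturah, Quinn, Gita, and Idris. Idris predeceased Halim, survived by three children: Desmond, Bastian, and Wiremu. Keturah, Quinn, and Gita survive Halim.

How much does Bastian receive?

Bastian receives £260,000.

The entire £3,120,000 passes to the descendants.
That amount (£3,120,000) is divided into 4 shares of £780,000: Keturah, Quinn, and Gita each take £780,000; Idris's £780,000 share passes to Idris's issue.
Idris's share (£780,000) is divided into 3 shares of £260,000: Desmond, Bastian, and Wiremu each take £260,000.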